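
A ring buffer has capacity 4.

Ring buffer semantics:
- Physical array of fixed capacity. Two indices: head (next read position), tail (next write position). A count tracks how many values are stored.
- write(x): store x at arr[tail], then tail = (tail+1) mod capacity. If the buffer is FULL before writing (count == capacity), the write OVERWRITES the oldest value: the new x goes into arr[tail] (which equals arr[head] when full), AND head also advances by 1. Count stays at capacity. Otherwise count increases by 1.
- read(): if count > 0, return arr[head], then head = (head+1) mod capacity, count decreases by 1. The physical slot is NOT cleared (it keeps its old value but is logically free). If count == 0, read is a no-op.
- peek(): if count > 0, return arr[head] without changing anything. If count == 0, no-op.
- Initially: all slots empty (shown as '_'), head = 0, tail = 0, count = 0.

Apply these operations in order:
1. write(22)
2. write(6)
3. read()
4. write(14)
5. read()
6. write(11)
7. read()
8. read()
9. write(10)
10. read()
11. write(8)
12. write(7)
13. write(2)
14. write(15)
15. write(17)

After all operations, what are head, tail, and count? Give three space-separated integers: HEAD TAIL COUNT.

After op 1 (write(22)): arr=[22 _ _ _] head=0 tail=1 count=1
After op 2 (write(6)): arr=[22 6 _ _] head=0 tail=2 count=2
After op 3 (read()): arr=[22 6 _ _] head=1 tail=2 count=1
After op 4 (write(14)): arr=[22 6 14 _] head=1 tail=3 count=2
After op 5 (read()): arr=[22 6 14 _] head=2 tail=3 count=1
After op 6 (write(11)): arr=[22 6 14 11] head=2 tail=0 count=2
After op 7 (read()): arr=[22 6 14 11] head=3 tail=0 count=1
After op 8 (read()): arr=[22 6 14 11] head=0 tail=0 count=0
After op 9 (write(10)): arr=[10 6 14 11] head=0 tail=1 count=1
After op 10 (read()): arr=[10 6 14 11] head=1 tail=1 count=0
After op 11 (write(8)): arr=[10 8 14 11] head=1 tail=2 count=1
After op 12 (write(7)): arr=[10 8 7 11] head=1 tail=3 count=2
After op 13 (write(2)): arr=[10 8 7 2] head=1 tail=0 count=3
After op 14 (write(15)): arr=[15 8 7 2] head=1 tail=1 count=4
After op 15 (write(17)): arr=[15 17 7 2] head=2 tail=2 count=4

Answer: 2 2 4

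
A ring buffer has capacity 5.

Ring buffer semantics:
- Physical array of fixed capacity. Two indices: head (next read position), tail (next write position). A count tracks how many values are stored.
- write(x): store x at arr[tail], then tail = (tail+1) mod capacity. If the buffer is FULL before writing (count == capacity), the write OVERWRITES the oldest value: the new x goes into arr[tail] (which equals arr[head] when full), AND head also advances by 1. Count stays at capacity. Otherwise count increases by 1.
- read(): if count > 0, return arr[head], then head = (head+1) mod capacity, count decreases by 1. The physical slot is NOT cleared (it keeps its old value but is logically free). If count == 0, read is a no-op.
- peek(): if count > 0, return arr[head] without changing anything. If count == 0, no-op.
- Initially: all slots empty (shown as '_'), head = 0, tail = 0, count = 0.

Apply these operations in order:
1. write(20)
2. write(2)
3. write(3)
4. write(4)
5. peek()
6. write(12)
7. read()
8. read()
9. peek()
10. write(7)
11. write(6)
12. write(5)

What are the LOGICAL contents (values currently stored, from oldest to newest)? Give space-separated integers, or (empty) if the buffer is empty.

After op 1 (write(20)): arr=[20 _ _ _ _] head=0 tail=1 count=1
After op 2 (write(2)): arr=[20 2 _ _ _] head=0 tail=2 count=2
After op 3 (write(3)): arr=[20 2 3 _ _] head=0 tail=3 count=3
After op 4 (write(4)): arr=[20 2 3 4 _] head=0 tail=4 count=4
After op 5 (peek()): arr=[20 2 3 4 _] head=0 tail=4 count=4
After op 6 (write(12)): arr=[20 2 3 4 12] head=0 tail=0 count=5
After op 7 (read()): arr=[20 2 3 4 12] head=1 tail=0 count=4
After op 8 (read()): arr=[20 2 3 4 12] head=2 tail=0 count=3
After op 9 (peek()): arr=[20 2 3 4 12] head=2 tail=0 count=3
After op 10 (write(7)): arr=[7 2 3 4 12] head=2 tail=1 count=4
After op 11 (write(6)): arr=[7 6 3 4 12] head=2 tail=2 count=5
After op 12 (write(5)): arr=[7 6 5 4 12] head=3 tail=3 count=5

Answer: 4 12 7 6 5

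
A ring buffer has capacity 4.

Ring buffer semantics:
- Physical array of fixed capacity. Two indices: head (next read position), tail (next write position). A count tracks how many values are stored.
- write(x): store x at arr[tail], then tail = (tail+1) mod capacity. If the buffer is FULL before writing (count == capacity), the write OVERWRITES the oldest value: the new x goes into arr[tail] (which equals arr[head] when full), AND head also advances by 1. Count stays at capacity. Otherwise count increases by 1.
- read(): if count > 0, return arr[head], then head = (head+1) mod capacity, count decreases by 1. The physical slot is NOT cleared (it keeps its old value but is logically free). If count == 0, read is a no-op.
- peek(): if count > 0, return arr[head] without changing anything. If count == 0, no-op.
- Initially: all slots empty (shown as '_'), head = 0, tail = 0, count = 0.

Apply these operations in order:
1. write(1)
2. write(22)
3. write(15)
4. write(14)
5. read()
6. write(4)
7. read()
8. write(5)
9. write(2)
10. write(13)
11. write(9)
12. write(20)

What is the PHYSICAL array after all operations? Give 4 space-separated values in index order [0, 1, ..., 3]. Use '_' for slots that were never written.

After op 1 (write(1)): arr=[1 _ _ _] head=0 tail=1 count=1
After op 2 (write(22)): arr=[1 22 _ _] head=0 tail=2 count=2
After op 3 (write(15)): arr=[1 22 15 _] head=0 tail=3 count=3
After op 4 (write(14)): arr=[1 22 15 14] head=0 tail=0 count=4
After op 5 (read()): arr=[1 22 15 14] head=1 tail=0 count=3
After op 6 (write(4)): arr=[4 22 15 14] head=1 tail=1 count=4
After op 7 (read()): arr=[4 22 15 14] head=2 tail=1 count=3
After op 8 (write(5)): arr=[4 5 15 14] head=2 tail=2 count=4
After op 9 (write(2)): arr=[4 5 2 14] head=3 tail=3 count=4
After op 10 (write(13)): arr=[4 5 2 13] head=0 tail=0 count=4
After op 11 (write(9)): arr=[9 5 2 13] head=1 tail=1 count=4
After op 12 (write(20)): arr=[9 20 2 13] head=2 tail=2 count=4

Answer: 9 20 2 13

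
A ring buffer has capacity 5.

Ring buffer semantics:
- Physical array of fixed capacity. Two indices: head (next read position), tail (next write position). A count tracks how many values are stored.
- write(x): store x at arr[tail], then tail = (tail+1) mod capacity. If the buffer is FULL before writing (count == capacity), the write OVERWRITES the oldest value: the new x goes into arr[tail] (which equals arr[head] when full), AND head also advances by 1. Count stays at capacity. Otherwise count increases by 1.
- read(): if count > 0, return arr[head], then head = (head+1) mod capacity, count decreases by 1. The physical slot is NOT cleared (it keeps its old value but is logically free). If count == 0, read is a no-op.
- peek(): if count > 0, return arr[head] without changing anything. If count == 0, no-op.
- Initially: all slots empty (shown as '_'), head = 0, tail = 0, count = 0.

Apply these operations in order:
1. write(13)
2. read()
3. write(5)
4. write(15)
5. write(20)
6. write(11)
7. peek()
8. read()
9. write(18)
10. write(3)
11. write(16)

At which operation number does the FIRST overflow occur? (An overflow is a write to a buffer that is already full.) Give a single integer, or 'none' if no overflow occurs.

Answer: 11

Derivation:
After op 1 (write(13)): arr=[13 _ _ _ _] head=0 tail=1 count=1
After op 2 (read()): arr=[13 _ _ _ _] head=1 tail=1 count=0
After op 3 (write(5)): arr=[13 5 _ _ _] head=1 tail=2 count=1
After op 4 (write(15)): arr=[13 5 15 _ _] head=1 tail=3 count=2
After op 5 (write(20)): arr=[13 5 15 20 _] head=1 tail=4 count=3
After op 6 (write(11)): arr=[13 5 15 20 11] head=1 tail=0 count=4
After op 7 (peek()): arr=[13 5 15 20 11] head=1 tail=0 count=4
After op 8 (read()): arr=[13 5 15 20 11] head=2 tail=0 count=3
After op 9 (write(18)): arr=[18 5 15 20 11] head=2 tail=1 count=4
After op 10 (write(3)): arr=[18 3 15 20 11] head=2 tail=2 count=5
After op 11 (write(16)): arr=[18 3 16 20 11] head=3 tail=3 count=5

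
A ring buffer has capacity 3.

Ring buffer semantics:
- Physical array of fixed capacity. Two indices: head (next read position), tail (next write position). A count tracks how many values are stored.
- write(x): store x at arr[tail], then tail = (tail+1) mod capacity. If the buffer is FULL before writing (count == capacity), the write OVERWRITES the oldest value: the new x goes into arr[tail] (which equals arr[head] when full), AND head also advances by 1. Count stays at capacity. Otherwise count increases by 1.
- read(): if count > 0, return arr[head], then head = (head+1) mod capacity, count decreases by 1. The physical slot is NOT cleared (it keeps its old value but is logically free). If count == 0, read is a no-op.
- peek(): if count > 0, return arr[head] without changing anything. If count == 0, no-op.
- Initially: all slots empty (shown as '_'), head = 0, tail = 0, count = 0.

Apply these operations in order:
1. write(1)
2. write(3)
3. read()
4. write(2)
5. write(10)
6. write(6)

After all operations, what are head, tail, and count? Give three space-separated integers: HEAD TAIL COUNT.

Answer: 2 2 3

Derivation:
After op 1 (write(1)): arr=[1 _ _] head=0 tail=1 count=1
After op 2 (write(3)): arr=[1 3 _] head=0 tail=2 count=2
After op 3 (read()): arr=[1 3 _] head=1 tail=2 count=1
After op 4 (write(2)): arr=[1 3 2] head=1 tail=0 count=2
After op 5 (write(10)): arr=[10 3 2] head=1 tail=1 count=3
After op 6 (write(6)): arr=[10 6 2] head=2 tail=2 count=3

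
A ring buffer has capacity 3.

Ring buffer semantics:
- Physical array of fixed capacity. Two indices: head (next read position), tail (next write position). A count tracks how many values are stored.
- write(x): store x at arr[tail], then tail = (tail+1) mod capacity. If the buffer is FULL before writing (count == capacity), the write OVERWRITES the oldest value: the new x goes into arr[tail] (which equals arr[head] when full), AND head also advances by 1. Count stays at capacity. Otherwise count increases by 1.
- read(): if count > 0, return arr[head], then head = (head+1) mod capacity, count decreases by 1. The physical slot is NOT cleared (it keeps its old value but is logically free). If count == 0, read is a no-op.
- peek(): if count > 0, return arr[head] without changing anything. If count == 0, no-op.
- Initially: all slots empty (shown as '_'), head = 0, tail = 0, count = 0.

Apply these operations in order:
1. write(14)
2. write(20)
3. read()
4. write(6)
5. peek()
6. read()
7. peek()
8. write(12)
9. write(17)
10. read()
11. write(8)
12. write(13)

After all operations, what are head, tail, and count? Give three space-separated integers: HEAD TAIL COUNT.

Answer: 1 1 3

Derivation:
After op 1 (write(14)): arr=[14 _ _] head=0 tail=1 count=1
After op 2 (write(20)): arr=[14 20 _] head=0 tail=2 count=2
After op 3 (read()): arr=[14 20 _] head=1 tail=2 count=1
After op 4 (write(6)): arr=[14 20 6] head=1 tail=0 count=2
After op 5 (peek()): arr=[14 20 6] head=1 tail=0 count=2
After op 6 (read()): arr=[14 20 6] head=2 tail=0 count=1
After op 7 (peek()): arr=[14 20 6] head=2 tail=0 count=1
After op 8 (write(12)): arr=[12 20 6] head=2 tail=1 count=2
After op 9 (write(17)): arr=[12 17 6] head=2 tail=2 count=3
After op 10 (read()): arr=[12 17 6] head=0 tail=2 count=2
After op 11 (write(8)): arr=[12 17 8] head=0 tail=0 count=3
After op 12 (write(13)): arr=[13 17 8] head=1 tail=1 count=3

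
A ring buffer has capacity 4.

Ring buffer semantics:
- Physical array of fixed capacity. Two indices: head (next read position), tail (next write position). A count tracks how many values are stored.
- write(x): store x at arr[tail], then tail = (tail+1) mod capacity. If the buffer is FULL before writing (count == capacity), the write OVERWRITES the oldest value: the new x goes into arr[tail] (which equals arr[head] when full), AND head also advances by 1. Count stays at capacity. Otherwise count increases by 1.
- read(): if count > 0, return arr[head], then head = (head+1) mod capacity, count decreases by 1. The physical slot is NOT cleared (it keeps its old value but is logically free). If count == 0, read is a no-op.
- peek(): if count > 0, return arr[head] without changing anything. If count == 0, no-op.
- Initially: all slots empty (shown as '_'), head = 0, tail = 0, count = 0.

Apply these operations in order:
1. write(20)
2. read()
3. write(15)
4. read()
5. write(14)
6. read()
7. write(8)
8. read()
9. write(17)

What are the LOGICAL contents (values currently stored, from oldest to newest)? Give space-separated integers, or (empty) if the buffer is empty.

After op 1 (write(20)): arr=[20 _ _ _] head=0 tail=1 count=1
After op 2 (read()): arr=[20 _ _ _] head=1 tail=1 count=0
After op 3 (write(15)): arr=[20 15 _ _] head=1 tail=2 count=1
After op 4 (read()): arr=[20 15 _ _] head=2 tail=2 count=0
After op 5 (write(14)): arr=[20 15 14 _] head=2 tail=3 count=1
After op 6 (read()): arr=[20 15 14 _] head=3 tail=3 count=0
After op 7 (write(8)): arr=[20 15 14 8] head=3 tail=0 count=1
After op 8 (read()): arr=[20 15 14 8] head=0 tail=0 count=0
After op 9 (write(17)): arr=[17 15 14 8] head=0 tail=1 count=1

Answer: 17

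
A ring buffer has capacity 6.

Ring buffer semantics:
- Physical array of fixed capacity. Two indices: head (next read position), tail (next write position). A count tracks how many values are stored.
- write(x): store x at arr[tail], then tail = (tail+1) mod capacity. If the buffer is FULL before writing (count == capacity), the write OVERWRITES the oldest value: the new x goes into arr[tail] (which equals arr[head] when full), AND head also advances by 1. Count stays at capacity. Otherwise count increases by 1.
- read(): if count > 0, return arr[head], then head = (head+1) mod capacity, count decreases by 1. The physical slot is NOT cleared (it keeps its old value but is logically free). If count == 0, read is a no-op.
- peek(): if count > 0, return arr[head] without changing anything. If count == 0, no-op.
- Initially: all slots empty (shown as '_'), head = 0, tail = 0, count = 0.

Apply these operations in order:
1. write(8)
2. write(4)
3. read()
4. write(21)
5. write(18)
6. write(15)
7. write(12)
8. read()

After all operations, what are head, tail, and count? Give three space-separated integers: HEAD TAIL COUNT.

After op 1 (write(8)): arr=[8 _ _ _ _ _] head=0 tail=1 count=1
After op 2 (write(4)): arr=[8 4 _ _ _ _] head=0 tail=2 count=2
After op 3 (read()): arr=[8 4 _ _ _ _] head=1 tail=2 count=1
After op 4 (write(21)): arr=[8 4 21 _ _ _] head=1 tail=3 count=2
After op 5 (write(18)): arr=[8 4 21 18 _ _] head=1 tail=4 count=3
After op 6 (write(15)): arr=[8 4 21 18 15 _] head=1 tail=5 count=4
After op 7 (write(12)): arr=[8 4 21 18 15 12] head=1 tail=0 count=5
After op 8 (read()): arr=[8 4 21 18 15 12] head=2 tail=0 count=4

Answer: 2 0 4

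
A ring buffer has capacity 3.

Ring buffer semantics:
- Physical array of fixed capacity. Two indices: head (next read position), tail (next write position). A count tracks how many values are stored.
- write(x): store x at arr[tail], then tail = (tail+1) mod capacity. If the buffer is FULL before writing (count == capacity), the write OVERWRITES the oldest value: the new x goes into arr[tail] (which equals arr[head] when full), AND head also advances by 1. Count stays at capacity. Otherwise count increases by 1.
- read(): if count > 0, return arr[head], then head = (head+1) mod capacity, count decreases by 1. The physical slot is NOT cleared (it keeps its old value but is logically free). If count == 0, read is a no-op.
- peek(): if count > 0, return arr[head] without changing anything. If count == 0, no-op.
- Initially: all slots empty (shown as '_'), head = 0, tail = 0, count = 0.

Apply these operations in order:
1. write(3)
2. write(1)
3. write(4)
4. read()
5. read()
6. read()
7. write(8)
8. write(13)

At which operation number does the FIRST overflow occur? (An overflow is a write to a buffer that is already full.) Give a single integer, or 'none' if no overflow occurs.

After op 1 (write(3)): arr=[3 _ _] head=0 tail=1 count=1
After op 2 (write(1)): arr=[3 1 _] head=0 tail=2 count=2
After op 3 (write(4)): arr=[3 1 4] head=0 tail=0 count=3
After op 4 (read()): arr=[3 1 4] head=1 tail=0 count=2
After op 5 (read()): arr=[3 1 4] head=2 tail=0 count=1
After op 6 (read()): arr=[3 1 4] head=0 tail=0 count=0
After op 7 (write(8)): arr=[8 1 4] head=0 tail=1 count=1
After op 8 (write(13)): arr=[8 13 4] head=0 tail=2 count=2

Answer: none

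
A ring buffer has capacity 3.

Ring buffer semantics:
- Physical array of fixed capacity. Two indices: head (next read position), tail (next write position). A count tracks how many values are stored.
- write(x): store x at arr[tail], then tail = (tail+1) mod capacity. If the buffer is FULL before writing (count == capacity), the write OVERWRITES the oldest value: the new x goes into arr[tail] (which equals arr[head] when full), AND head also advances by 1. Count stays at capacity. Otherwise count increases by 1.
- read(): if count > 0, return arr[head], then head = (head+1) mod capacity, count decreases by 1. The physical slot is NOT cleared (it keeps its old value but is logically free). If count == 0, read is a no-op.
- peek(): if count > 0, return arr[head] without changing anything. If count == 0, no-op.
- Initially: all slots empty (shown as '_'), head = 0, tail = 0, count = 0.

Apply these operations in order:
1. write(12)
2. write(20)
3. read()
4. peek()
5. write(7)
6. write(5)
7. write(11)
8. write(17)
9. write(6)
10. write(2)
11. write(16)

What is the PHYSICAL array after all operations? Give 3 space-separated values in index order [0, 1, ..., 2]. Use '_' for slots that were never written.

Answer: 6 2 16

Derivation:
After op 1 (write(12)): arr=[12 _ _] head=0 tail=1 count=1
After op 2 (write(20)): arr=[12 20 _] head=0 tail=2 count=2
After op 3 (read()): arr=[12 20 _] head=1 tail=2 count=1
After op 4 (peek()): arr=[12 20 _] head=1 tail=2 count=1
After op 5 (write(7)): arr=[12 20 7] head=1 tail=0 count=2
After op 6 (write(5)): arr=[5 20 7] head=1 tail=1 count=3
After op 7 (write(11)): arr=[5 11 7] head=2 tail=2 count=3
After op 8 (write(17)): arr=[5 11 17] head=0 tail=0 count=3
After op 9 (write(6)): arr=[6 11 17] head=1 tail=1 count=3
After op 10 (write(2)): arr=[6 2 17] head=2 tail=2 count=3
After op 11 (write(16)): arr=[6 2 16] head=0 tail=0 count=3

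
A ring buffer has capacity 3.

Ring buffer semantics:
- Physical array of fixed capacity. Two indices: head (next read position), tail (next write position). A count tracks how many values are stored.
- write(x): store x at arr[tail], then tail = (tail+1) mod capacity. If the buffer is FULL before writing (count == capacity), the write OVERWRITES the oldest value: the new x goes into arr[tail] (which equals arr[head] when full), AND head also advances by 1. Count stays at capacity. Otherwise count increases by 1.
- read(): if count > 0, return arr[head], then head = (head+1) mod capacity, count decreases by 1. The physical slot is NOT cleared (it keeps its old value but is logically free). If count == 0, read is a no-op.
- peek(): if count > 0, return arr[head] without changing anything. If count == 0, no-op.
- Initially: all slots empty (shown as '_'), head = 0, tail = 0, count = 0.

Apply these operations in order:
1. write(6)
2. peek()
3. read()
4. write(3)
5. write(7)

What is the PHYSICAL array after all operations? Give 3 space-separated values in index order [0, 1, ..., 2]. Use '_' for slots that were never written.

Answer: 6 3 7

Derivation:
After op 1 (write(6)): arr=[6 _ _] head=0 tail=1 count=1
After op 2 (peek()): arr=[6 _ _] head=0 tail=1 count=1
After op 3 (read()): arr=[6 _ _] head=1 tail=1 count=0
After op 4 (write(3)): arr=[6 3 _] head=1 tail=2 count=1
After op 5 (write(7)): arr=[6 3 7] head=1 tail=0 count=2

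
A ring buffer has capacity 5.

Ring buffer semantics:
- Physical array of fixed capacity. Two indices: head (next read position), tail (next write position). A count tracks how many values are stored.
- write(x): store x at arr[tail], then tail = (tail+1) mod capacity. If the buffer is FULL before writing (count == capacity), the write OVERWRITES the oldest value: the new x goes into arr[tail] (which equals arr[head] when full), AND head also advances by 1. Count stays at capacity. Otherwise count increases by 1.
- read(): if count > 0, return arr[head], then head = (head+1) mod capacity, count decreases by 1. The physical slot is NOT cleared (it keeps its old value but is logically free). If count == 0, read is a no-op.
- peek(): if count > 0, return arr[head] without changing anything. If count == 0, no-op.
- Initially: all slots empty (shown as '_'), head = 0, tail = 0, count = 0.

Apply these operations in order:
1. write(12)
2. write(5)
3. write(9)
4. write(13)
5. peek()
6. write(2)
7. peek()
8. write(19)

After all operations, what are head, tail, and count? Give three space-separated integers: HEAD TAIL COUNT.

After op 1 (write(12)): arr=[12 _ _ _ _] head=0 tail=1 count=1
After op 2 (write(5)): arr=[12 5 _ _ _] head=0 tail=2 count=2
After op 3 (write(9)): arr=[12 5 9 _ _] head=0 tail=3 count=3
After op 4 (write(13)): arr=[12 5 9 13 _] head=0 tail=4 count=4
After op 5 (peek()): arr=[12 5 9 13 _] head=0 tail=4 count=4
After op 6 (write(2)): arr=[12 5 9 13 2] head=0 tail=0 count=5
After op 7 (peek()): arr=[12 5 9 13 2] head=0 tail=0 count=5
After op 8 (write(19)): arr=[19 5 9 13 2] head=1 tail=1 count=5

Answer: 1 1 5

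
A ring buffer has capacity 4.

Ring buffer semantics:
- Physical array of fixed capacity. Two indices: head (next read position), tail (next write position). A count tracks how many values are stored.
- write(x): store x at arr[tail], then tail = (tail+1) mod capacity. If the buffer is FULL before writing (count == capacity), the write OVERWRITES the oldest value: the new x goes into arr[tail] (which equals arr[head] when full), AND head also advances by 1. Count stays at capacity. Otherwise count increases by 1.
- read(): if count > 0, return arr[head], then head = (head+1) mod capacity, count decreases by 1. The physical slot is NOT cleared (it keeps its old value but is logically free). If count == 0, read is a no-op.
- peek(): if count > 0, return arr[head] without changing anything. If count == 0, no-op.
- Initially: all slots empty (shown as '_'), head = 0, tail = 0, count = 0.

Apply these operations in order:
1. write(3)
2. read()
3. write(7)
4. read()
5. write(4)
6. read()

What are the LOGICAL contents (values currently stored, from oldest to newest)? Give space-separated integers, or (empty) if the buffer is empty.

After op 1 (write(3)): arr=[3 _ _ _] head=0 tail=1 count=1
After op 2 (read()): arr=[3 _ _ _] head=1 tail=1 count=0
After op 3 (write(7)): arr=[3 7 _ _] head=1 tail=2 count=1
After op 4 (read()): arr=[3 7 _ _] head=2 tail=2 count=0
After op 5 (write(4)): arr=[3 7 4 _] head=2 tail=3 count=1
After op 6 (read()): arr=[3 7 4 _] head=3 tail=3 count=0

Answer: (empty)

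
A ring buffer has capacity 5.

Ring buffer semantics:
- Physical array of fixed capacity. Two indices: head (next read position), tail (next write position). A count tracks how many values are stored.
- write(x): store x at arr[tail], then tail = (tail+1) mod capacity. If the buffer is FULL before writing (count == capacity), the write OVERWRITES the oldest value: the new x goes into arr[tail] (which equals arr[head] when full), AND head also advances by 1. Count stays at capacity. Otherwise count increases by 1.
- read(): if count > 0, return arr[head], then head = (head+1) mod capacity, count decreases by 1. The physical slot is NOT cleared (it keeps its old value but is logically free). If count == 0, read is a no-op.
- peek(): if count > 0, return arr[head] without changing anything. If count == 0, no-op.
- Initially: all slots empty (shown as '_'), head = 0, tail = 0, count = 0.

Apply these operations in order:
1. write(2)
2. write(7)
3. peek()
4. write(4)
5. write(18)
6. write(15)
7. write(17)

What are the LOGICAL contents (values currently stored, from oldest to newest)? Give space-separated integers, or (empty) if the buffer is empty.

After op 1 (write(2)): arr=[2 _ _ _ _] head=0 tail=1 count=1
After op 2 (write(7)): arr=[2 7 _ _ _] head=0 tail=2 count=2
After op 3 (peek()): arr=[2 7 _ _ _] head=0 tail=2 count=2
After op 4 (write(4)): arr=[2 7 4 _ _] head=0 tail=3 count=3
After op 5 (write(18)): arr=[2 7 4 18 _] head=0 tail=4 count=4
After op 6 (write(15)): arr=[2 7 4 18 15] head=0 tail=0 count=5
After op 7 (write(17)): arr=[17 7 4 18 15] head=1 tail=1 count=5

Answer: 7 4 18 15 17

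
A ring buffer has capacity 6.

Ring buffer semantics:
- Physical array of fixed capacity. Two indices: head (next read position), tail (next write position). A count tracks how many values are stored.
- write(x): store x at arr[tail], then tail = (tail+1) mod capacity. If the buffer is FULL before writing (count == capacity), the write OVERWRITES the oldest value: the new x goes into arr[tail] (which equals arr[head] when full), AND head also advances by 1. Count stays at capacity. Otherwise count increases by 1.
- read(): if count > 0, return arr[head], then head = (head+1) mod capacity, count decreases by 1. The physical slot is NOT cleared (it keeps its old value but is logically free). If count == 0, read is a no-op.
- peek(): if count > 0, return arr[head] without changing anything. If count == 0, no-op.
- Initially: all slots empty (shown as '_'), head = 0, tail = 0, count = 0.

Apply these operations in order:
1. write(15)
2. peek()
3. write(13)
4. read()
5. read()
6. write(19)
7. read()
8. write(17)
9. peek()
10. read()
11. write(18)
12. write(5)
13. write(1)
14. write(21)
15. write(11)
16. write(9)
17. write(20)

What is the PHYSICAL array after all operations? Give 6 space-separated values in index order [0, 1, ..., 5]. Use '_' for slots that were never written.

After op 1 (write(15)): arr=[15 _ _ _ _ _] head=0 tail=1 count=1
After op 2 (peek()): arr=[15 _ _ _ _ _] head=0 tail=1 count=1
After op 3 (write(13)): arr=[15 13 _ _ _ _] head=0 tail=2 count=2
After op 4 (read()): arr=[15 13 _ _ _ _] head=1 tail=2 count=1
After op 5 (read()): arr=[15 13 _ _ _ _] head=2 tail=2 count=0
After op 6 (write(19)): arr=[15 13 19 _ _ _] head=2 tail=3 count=1
After op 7 (read()): arr=[15 13 19 _ _ _] head=3 tail=3 count=0
After op 8 (write(17)): arr=[15 13 19 17 _ _] head=3 tail=4 count=1
After op 9 (peek()): arr=[15 13 19 17 _ _] head=3 tail=4 count=1
After op 10 (read()): arr=[15 13 19 17 _ _] head=4 tail=4 count=0
After op 11 (write(18)): arr=[15 13 19 17 18 _] head=4 tail=5 count=1
After op 12 (write(5)): arr=[15 13 19 17 18 5] head=4 tail=0 count=2
After op 13 (write(1)): arr=[1 13 19 17 18 5] head=4 tail=1 count=3
After op 14 (write(21)): arr=[1 21 19 17 18 5] head=4 tail=2 count=4
After op 15 (write(11)): arr=[1 21 11 17 18 5] head=4 tail=3 count=5
After op 16 (write(9)): arr=[1 21 11 9 18 5] head=4 tail=4 count=6
After op 17 (write(20)): arr=[1 21 11 9 20 5] head=5 tail=5 count=6

Answer: 1 21 11 9 20 5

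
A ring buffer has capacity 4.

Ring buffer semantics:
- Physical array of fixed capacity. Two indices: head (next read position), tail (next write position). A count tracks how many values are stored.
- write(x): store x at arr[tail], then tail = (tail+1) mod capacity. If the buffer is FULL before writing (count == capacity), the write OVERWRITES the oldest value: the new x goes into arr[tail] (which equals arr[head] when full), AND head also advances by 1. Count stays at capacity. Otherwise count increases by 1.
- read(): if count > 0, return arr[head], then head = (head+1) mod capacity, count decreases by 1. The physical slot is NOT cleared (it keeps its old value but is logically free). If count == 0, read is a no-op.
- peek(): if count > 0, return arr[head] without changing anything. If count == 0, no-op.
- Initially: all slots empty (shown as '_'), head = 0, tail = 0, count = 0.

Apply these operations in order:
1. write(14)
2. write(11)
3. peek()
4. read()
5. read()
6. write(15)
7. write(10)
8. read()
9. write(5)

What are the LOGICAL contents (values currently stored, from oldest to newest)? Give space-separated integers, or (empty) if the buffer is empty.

Answer: 10 5

Derivation:
After op 1 (write(14)): arr=[14 _ _ _] head=0 tail=1 count=1
After op 2 (write(11)): arr=[14 11 _ _] head=0 tail=2 count=2
After op 3 (peek()): arr=[14 11 _ _] head=0 tail=2 count=2
After op 4 (read()): arr=[14 11 _ _] head=1 tail=2 count=1
After op 5 (read()): arr=[14 11 _ _] head=2 tail=2 count=0
After op 6 (write(15)): arr=[14 11 15 _] head=2 tail=3 count=1
After op 7 (write(10)): arr=[14 11 15 10] head=2 tail=0 count=2
After op 8 (read()): arr=[14 11 15 10] head=3 tail=0 count=1
After op 9 (write(5)): arr=[5 11 15 10] head=3 tail=1 count=2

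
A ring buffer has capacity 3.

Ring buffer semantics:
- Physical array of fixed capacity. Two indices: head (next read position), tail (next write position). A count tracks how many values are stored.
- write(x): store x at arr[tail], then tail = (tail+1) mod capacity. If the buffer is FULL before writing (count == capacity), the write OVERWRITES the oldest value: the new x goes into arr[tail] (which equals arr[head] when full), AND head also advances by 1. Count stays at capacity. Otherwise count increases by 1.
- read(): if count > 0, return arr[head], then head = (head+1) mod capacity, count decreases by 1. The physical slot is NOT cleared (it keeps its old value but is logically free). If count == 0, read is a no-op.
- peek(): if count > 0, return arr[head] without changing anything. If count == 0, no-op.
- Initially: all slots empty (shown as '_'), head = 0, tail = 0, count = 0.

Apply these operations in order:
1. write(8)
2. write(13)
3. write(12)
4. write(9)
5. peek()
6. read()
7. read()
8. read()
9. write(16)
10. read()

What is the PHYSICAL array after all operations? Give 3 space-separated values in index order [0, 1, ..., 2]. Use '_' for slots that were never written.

After op 1 (write(8)): arr=[8 _ _] head=0 tail=1 count=1
After op 2 (write(13)): arr=[8 13 _] head=0 tail=2 count=2
After op 3 (write(12)): arr=[8 13 12] head=0 tail=0 count=3
After op 4 (write(9)): arr=[9 13 12] head=1 tail=1 count=3
After op 5 (peek()): arr=[9 13 12] head=1 tail=1 count=3
After op 6 (read()): arr=[9 13 12] head=2 tail=1 count=2
After op 7 (read()): arr=[9 13 12] head=0 tail=1 count=1
After op 8 (read()): arr=[9 13 12] head=1 tail=1 count=0
After op 9 (write(16)): arr=[9 16 12] head=1 tail=2 count=1
After op 10 (read()): arr=[9 16 12] head=2 tail=2 count=0

Answer: 9 16 12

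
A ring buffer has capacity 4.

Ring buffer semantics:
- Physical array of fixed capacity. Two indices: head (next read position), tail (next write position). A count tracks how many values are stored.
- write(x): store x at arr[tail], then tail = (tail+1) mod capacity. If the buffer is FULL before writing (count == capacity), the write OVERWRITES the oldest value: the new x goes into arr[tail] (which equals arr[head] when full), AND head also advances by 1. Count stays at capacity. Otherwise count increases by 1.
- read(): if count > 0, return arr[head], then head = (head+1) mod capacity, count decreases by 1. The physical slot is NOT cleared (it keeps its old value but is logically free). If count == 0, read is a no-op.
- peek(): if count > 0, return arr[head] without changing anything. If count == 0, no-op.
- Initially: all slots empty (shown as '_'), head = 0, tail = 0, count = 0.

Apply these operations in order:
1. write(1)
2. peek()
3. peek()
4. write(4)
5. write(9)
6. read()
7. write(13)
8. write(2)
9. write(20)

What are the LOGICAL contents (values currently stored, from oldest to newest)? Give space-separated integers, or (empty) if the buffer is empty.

After op 1 (write(1)): arr=[1 _ _ _] head=0 tail=1 count=1
After op 2 (peek()): arr=[1 _ _ _] head=0 tail=1 count=1
After op 3 (peek()): arr=[1 _ _ _] head=0 tail=1 count=1
After op 4 (write(4)): arr=[1 4 _ _] head=0 tail=2 count=2
After op 5 (write(9)): arr=[1 4 9 _] head=0 tail=3 count=3
After op 6 (read()): arr=[1 4 9 _] head=1 tail=3 count=2
After op 7 (write(13)): arr=[1 4 9 13] head=1 tail=0 count=3
After op 8 (write(2)): arr=[2 4 9 13] head=1 tail=1 count=4
After op 9 (write(20)): arr=[2 20 9 13] head=2 tail=2 count=4

Answer: 9 13 2 20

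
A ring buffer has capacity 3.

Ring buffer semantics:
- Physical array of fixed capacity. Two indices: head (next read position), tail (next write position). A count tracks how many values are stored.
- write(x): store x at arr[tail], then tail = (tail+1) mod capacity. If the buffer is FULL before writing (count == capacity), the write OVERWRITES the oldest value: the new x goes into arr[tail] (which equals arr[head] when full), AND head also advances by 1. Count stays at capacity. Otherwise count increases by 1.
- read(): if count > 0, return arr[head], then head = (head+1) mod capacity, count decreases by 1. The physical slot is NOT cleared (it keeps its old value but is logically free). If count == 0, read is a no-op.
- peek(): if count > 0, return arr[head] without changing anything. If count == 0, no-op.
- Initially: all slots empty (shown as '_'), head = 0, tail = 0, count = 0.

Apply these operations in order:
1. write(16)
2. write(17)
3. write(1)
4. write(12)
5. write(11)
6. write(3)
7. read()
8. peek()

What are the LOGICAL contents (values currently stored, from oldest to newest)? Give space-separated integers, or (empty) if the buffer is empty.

Answer: 11 3

Derivation:
After op 1 (write(16)): arr=[16 _ _] head=0 tail=1 count=1
After op 2 (write(17)): arr=[16 17 _] head=0 tail=2 count=2
After op 3 (write(1)): arr=[16 17 1] head=0 tail=0 count=3
After op 4 (write(12)): arr=[12 17 1] head=1 tail=1 count=3
After op 5 (write(11)): arr=[12 11 1] head=2 tail=2 count=3
After op 6 (write(3)): arr=[12 11 3] head=0 tail=0 count=3
After op 7 (read()): arr=[12 11 3] head=1 tail=0 count=2
After op 8 (peek()): arr=[12 11 3] head=1 tail=0 count=2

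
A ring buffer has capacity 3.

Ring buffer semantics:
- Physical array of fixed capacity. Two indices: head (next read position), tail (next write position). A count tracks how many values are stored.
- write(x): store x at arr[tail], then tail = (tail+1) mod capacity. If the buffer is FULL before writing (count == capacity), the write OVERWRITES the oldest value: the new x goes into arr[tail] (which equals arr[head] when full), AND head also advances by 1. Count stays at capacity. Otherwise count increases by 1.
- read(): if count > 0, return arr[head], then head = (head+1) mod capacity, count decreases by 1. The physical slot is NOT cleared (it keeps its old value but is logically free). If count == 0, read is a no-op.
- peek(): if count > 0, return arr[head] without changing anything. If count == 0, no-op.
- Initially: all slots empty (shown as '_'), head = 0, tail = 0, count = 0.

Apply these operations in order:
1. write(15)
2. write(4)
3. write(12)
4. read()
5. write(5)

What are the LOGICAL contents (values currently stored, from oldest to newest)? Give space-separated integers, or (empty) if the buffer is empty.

After op 1 (write(15)): arr=[15 _ _] head=0 tail=1 count=1
After op 2 (write(4)): arr=[15 4 _] head=0 tail=2 count=2
After op 3 (write(12)): arr=[15 4 12] head=0 tail=0 count=3
After op 4 (read()): arr=[15 4 12] head=1 tail=0 count=2
After op 5 (write(5)): arr=[5 4 12] head=1 tail=1 count=3

Answer: 4 12 5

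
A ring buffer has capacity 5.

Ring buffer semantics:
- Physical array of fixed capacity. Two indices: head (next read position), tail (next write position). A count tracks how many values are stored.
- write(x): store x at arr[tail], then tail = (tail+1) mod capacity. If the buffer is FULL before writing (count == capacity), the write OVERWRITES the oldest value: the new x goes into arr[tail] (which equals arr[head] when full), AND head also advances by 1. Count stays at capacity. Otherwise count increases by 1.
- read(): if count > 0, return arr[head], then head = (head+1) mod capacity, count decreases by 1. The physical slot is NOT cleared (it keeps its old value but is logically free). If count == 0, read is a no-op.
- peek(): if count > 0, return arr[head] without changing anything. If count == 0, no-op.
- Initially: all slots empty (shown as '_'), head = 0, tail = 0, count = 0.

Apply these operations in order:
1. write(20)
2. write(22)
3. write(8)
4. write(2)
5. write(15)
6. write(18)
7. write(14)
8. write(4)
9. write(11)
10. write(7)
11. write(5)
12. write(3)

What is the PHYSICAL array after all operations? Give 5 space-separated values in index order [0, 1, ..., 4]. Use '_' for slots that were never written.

After op 1 (write(20)): arr=[20 _ _ _ _] head=0 tail=1 count=1
After op 2 (write(22)): arr=[20 22 _ _ _] head=0 tail=2 count=2
After op 3 (write(8)): arr=[20 22 8 _ _] head=0 tail=3 count=3
After op 4 (write(2)): arr=[20 22 8 2 _] head=0 tail=4 count=4
After op 5 (write(15)): arr=[20 22 8 2 15] head=0 tail=0 count=5
After op 6 (write(18)): arr=[18 22 8 2 15] head=1 tail=1 count=5
After op 7 (write(14)): arr=[18 14 8 2 15] head=2 tail=2 count=5
After op 8 (write(4)): arr=[18 14 4 2 15] head=3 tail=3 count=5
After op 9 (write(11)): arr=[18 14 4 11 15] head=4 tail=4 count=5
After op 10 (write(7)): arr=[18 14 4 11 7] head=0 tail=0 count=5
After op 11 (write(5)): arr=[5 14 4 11 7] head=1 tail=1 count=5
After op 12 (write(3)): arr=[5 3 4 11 7] head=2 tail=2 count=5

Answer: 5 3 4 11 7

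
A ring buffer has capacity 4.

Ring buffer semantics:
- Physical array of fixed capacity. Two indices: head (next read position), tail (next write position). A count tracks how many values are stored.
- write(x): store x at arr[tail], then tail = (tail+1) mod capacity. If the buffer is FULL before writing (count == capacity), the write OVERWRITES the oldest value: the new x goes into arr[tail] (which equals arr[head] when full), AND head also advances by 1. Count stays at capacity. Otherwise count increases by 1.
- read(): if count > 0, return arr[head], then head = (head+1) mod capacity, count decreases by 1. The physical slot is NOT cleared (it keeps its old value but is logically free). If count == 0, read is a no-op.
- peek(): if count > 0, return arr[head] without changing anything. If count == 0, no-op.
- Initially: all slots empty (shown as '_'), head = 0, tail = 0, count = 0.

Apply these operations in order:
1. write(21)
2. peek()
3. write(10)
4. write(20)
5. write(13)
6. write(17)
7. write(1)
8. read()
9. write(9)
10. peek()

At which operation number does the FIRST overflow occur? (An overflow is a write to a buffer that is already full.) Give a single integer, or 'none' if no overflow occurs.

After op 1 (write(21)): arr=[21 _ _ _] head=0 tail=1 count=1
After op 2 (peek()): arr=[21 _ _ _] head=0 tail=1 count=1
After op 3 (write(10)): arr=[21 10 _ _] head=0 tail=2 count=2
After op 4 (write(20)): arr=[21 10 20 _] head=0 tail=3 count=3
After op 5 (write(13)): arr=[21 10 20 13] head=0 tail=0 count=4
After op 6 (write(17)): arr=[17 10 20 13] head=1 tail=1 count=4
After op 7 (write(1)): arr=[17 1 20 13] head=2 tail=2 count=4
After op 8 (read()): arr=[17 1 20 13] head=3 tail=2 count=3
After op 9 (write(9)): arr=[17 1 9 13] head=3 tail=3 count=4
After op 10 (peek()): arr=[17 1 9 13] head=3 tail=3 count=4

Answer: 6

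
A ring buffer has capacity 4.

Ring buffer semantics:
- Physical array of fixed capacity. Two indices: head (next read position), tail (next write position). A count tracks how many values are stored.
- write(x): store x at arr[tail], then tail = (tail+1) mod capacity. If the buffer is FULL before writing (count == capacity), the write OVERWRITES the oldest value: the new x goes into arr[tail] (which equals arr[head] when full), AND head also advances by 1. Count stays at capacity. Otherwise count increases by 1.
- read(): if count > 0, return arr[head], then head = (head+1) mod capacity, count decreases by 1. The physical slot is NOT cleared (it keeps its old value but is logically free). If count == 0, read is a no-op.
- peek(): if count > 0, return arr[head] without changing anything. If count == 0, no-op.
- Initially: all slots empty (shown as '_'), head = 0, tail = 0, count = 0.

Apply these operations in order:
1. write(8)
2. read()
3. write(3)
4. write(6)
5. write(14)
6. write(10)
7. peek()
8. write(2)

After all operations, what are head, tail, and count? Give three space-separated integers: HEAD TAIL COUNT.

Answer: 2 2 4

Derivation:
After op 1 (write(8)): arr=[8 _ _ _] head=0 tail=1 count=1
After op 2 (read()): arr=[8 _ _ _] head=1 tail=1 count=0
After op 3 (write(3)): arr=[8 3 _ _] head=1 tail=2 count=1
After op 4 (write(6)): arr=[8 3 6 _] head=1 tail=3 count=2
After op 5 (write(14)): arr=[8 3 6 14] head=1 tail=0 count=3
After op 6 (write(10)): arr=[10 3 6 14] head=1 tail=1 count=4
After op 7 (peek()): arr=[10 3 6 14] head=1 tail=1 count=4
After op 8 (write(2)): arr=[10 2 6 14] head=2 tail=2 count=4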